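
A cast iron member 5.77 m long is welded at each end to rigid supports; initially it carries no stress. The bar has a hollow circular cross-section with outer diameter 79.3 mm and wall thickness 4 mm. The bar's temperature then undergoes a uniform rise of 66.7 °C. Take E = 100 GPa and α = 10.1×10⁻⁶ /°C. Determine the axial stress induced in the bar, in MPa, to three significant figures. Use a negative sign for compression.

-67.4 MPa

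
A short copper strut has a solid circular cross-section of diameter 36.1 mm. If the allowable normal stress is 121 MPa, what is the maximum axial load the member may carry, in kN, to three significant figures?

124 kN

A = 1024 mm².
P_max = σ_allow · A = 121 · 1024 = 123800 N = 123.8 kN.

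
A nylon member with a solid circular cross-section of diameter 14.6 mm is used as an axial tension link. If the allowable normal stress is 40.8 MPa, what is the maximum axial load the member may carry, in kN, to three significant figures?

6.83 kN

A = 167.4 mm².
P_max = σ_allow · A = 40.8 · 167.4 = 6831 N = 6.831 kN.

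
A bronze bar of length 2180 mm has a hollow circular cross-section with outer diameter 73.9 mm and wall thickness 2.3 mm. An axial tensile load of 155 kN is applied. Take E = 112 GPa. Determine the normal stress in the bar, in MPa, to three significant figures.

A = 517.4 mm².
σ = N/A = 155000/517.4 = 299.6 MPa.

300 MPa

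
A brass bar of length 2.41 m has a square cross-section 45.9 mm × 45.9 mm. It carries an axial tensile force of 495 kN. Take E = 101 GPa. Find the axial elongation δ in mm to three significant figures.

5.61 mm

A = 2107 mm².
δ_mech = NL/(AE) = 495000·2410/(2107·101000) = 5.606 mm.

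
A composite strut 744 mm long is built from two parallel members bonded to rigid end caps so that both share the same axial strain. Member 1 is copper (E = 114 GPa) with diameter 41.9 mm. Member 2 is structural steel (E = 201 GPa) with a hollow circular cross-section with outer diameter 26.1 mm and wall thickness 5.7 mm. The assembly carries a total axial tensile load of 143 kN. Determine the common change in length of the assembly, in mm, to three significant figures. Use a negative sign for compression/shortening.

A_1 = 1379 mm².
A_2 = 365.3 mm².
Equal strain + equilibrium ⇒ each member carries load in proportion to AE: A₁E₁ = 157200000 N, A₂E₂ = 73430000 N, ΣAE = 230600000 N.
δ = PL/ΣAE = 143000·744/230600000 = 0.4613 mm.

0.461 mm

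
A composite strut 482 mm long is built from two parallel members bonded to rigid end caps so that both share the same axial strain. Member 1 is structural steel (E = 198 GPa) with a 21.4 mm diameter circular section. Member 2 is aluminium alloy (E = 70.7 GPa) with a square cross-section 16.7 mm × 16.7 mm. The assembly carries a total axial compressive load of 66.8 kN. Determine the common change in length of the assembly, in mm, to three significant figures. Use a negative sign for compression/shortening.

A_1 = 359.7 mm².
A_2 = 278.9 mm².
Equal strain + equilibrium ⇒ each member carries load in proportion to AE: A₁E₁ = 71220000 N, A₂E₂ = 19720000 N, ΣAE = 90930000 N.
δ = PL/ΣAE = -66800·482/90930000 = -0.3541 mm.

-0.354 mm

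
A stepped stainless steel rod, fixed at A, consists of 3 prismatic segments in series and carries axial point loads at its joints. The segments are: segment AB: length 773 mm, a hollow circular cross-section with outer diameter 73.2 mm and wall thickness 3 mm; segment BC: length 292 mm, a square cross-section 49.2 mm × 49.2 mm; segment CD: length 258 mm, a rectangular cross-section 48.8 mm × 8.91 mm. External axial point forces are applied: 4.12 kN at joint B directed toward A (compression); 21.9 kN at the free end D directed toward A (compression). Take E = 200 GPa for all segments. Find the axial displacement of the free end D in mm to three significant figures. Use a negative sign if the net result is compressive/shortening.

Internal axial forces (sectioning from the free end, tension +): N_CD = -21.9 kN, N_BC = -21.9 kN, N_AB = -26.02 kN.
A_AB = 661.6 mm².
A_BC = 2421 mm².
A_CD = 434.8 mm².
δ_AB = -26020·773/(661.6·200000) = -0.152 mm
δ_BC = -21900·292/(2421·200000) = -0.01321 mm
δ_CD = -21900·258/(434.8·200000) = -0.06497 mm
δ = Σδ_i = -0.2302 mm.

-0.230 mm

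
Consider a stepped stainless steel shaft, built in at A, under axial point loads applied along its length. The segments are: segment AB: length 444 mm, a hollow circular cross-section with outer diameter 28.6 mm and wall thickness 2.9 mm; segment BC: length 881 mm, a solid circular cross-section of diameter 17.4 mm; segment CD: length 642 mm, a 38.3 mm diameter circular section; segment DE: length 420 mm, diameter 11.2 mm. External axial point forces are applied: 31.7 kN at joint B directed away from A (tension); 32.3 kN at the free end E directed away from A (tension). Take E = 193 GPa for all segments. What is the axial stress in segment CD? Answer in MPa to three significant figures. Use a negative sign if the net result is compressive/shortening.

Internal axial forces (sectioning from the free end, tension +): N_DE = 32.3 kN, N_CD = 32.3 kN, N_BC = 32.3 kN, N_AB = 64 kN.
A_CD = 1152 mm².
σ_CD = N_CD/A_CD = 32300/1152 = 28.04 MPa.

28.0 MPa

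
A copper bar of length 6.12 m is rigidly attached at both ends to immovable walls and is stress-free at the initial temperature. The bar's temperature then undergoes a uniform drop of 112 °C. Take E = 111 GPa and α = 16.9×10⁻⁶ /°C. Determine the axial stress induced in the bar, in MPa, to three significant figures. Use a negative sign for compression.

210 MPa

Free thermal expansion αLΔT = 16.9e-6 · 6120 · -112 = -11.58 mm.
The walls impose strain ε = −(-11.58)/6120 = 1.8928e-03; σ = Eε = 111000 · 1.8928e-03 = 210.1 MPa.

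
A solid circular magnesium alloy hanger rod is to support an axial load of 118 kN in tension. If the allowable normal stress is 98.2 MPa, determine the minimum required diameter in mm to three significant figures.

Required area A ≥ P/σ_allow = 118000/98.2 = 1202 mm².
For a solid circular section, d ≥ √(4A/π) = 39.11 mm.

39.1 mm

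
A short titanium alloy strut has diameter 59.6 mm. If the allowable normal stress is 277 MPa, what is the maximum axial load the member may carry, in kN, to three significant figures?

A = 2790 mm².
P_max = σ_allow · A = 277 · 2790 = 772800 N = 772.8 kN.

773 kN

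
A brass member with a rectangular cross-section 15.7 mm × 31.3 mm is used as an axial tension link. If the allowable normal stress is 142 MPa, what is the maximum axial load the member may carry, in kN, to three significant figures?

A = 491.4 mm².
P_max = σ_allow · A = 142 · 491.4 = 69780 N = 69.78 kN.

69.8 kN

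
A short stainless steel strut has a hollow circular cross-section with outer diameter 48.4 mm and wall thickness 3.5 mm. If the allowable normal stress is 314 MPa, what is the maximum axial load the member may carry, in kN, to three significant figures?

155 kN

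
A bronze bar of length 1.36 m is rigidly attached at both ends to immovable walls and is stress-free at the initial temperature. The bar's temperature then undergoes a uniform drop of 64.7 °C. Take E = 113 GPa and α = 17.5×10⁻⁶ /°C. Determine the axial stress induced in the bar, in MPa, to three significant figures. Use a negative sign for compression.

Free thermal expansion αLΔT = 17.5e-6 · 1360 · -64.7 = -1.54 mm.
The walls impose strain ε = −(-1.54)/1360 = 1.1323e-03; σ = Eε = 113000 · 1.1323e-03 = 127.9 MPa.

128 MPa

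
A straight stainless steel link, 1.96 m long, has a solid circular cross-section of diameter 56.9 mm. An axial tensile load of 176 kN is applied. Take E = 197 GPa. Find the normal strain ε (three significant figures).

A = 2543 mm².
σ = N/A = 69.21 MPa; ε = σ/E = 69.21/197000 = 3.513e-04.

3.51e-04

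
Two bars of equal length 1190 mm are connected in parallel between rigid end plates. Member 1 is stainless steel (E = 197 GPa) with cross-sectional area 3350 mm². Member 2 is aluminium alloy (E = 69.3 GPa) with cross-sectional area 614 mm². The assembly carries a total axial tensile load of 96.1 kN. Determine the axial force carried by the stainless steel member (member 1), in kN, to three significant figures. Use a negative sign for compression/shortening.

90.3 kN

Equal strain + equilibrium ⇒ each member carries load in proportion to AE: A₁E₁ = 660000000 N, A₂E₂ = 42550000 N, ΣAE = 702500000 N.
F₁ = P·A₁E₁/ΣAE = 96100·660000000/702500000 = 90280 N.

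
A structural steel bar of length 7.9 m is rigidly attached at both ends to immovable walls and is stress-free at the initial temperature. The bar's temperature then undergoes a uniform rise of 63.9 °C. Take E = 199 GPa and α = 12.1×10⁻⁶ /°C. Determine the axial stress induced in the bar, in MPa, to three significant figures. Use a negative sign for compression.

-154 MPa

Free thermal expansion αLΔT = 12.1e-6 · 7900 · 63.9 = 6.108 mm.
The walls impose strain ε = −(6.108)/7900 = -7.7319e-04; σ = Eε = 199000 · -7.7319e-04 = -153.9 MPa.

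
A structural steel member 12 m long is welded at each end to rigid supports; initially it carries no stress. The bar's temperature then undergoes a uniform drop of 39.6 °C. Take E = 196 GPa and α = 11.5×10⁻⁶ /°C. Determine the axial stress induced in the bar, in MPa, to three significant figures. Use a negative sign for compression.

Free thermal expansion αLΔT = 11.5e-6 · 12000 · -39.6 = -5.465 mm.
The walls impose strain ε = −(-5.465)/12000 = 4.5540e-04; σ = Eε = 196000 · 4.5540e-04 = 89.26 MPa.

89.3 MPa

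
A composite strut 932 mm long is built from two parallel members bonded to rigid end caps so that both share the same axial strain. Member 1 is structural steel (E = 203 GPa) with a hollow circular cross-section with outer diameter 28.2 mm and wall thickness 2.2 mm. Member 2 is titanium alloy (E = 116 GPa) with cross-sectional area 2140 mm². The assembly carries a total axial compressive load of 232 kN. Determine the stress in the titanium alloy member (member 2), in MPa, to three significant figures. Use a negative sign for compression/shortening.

-94.5 MPa

A_1 = 179.7 mm².
Equal strain + equilibrium ⇒ each member carries load in proportion to AE: A₁E₁ = 36480000 N, A₂E₂ = 248200000 N, ΣAE = 284700000 N.
σ₂ = P·E₂/ΣAE = -232000·116000/284700000 = -94.52 MPa.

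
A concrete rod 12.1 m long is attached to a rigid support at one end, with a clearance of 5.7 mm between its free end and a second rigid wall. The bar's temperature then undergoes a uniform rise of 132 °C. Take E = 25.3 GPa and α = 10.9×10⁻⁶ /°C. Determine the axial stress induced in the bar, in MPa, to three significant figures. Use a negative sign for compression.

-24.5 MPa

Free thermal expansion αLΔT = 10.9e-6 · 12100 · 132 = 17.41 mm.
The walls engage after the gap closes; constrained expansion = 17.41 − 5.7 = 11.71 mm.
The walls impose strain ε = −(11.71)/12100 = -9.6773e-04; σ = Eε = 25300 · -9.6773e-04 = -24.48 MPa.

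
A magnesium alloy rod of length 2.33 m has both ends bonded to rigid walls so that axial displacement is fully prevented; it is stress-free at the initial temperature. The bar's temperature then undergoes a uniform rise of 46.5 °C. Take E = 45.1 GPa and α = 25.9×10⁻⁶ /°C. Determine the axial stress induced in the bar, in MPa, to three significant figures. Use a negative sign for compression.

Free thermal expansion αLΔT = 25.9e-6 · 2330 · 46.5 = 2.806 mm.
The walls impose strain ε = −(2.806)/2330 = -1.2043e-03; σ = Eε = 45100 · -1.2043e-03 = -54.32 MPa.

-54.3 MPa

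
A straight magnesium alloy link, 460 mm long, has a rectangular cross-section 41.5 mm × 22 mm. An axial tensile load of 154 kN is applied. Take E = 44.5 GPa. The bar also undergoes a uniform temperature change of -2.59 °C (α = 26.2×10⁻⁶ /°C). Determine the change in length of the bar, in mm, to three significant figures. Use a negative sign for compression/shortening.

A = 913 mm².
δ_mech = NL/(AE) = 154000·460/(913·44500) = 1.744 mm.
δ_thermal = αLΔT = 26.2e-6·460·-2.59 = -0.03121 mm.
δ = δ_mech + δ_thermal = 1.712 mm.

1.71 mm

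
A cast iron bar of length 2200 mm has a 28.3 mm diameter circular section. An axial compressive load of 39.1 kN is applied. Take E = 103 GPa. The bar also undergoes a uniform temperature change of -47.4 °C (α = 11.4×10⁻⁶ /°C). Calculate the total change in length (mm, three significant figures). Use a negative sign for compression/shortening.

A = 629 mm².
δ_mech = NL/(AE) = -39100·2200/(629·103000) = -1.328 mm.
δ_thermal = αLΔT = 11.4e-6·2200·-47.4 = -1.189 mm.
δ = δ_mech + δ_thermal = -2.516 mm.

-2.52 mm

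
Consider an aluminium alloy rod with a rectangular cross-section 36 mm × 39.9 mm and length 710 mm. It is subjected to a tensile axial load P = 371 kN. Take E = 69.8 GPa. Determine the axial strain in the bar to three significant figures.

A = 1436 mm².
σ = N/A = 258.3 MPa; ε = σ/E = 258.3/69800 = 3.700e-03.

0.00370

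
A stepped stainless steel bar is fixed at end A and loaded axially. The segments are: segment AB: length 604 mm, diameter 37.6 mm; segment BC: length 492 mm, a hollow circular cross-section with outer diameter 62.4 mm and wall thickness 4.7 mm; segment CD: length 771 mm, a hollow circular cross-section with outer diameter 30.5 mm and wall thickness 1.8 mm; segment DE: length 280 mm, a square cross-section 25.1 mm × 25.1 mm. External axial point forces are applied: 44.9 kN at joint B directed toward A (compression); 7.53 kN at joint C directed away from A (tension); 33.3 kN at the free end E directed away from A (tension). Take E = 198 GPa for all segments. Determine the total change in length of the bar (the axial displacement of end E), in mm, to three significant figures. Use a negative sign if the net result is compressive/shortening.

Internal axial forces (sectioning from the free end, tension +): N_DE = 33.3 kN, N_CD = 33.3 kN, N_BC = 40.83 kN, N_AB = -4.07 kN.
A_AB = 1110 mm².
A_BC = 852 mm².
A_CD = 162.3 mm².
A_DE = 630 mm².
δ_AB = -4070·604/(1110·198000) = -0.01118 mm
δ_BC = 40830·492/(852·198000) = 0.1191 mm
δ_CD = 33300·771/(162.3·198000) = 0.799 mm
δ_DE = 33300·280/(630·198000) = 0.07475 mm
δ = Σδ_i = 0.9816 mm.

0.982 mm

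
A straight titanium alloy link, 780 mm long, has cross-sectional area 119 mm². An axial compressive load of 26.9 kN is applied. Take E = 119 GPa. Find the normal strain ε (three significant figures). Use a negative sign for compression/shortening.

σ = N/A = -226.1 MPa; ε = σ/E = -226.1/119000 = -1.900e-03.

-0.00190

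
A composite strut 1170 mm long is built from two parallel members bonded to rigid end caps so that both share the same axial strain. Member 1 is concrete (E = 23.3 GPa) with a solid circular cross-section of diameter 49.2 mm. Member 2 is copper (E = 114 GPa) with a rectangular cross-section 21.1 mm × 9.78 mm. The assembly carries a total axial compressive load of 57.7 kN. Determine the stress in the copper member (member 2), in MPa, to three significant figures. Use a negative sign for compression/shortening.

-97.0 MPa

A_1 = 1901 mm².
A_2 = 206.4 mm².
Equal strain + equilibrium ⇒ each member carries load in proportion to AE: A₁E₁ = 44300000 N, A₂E₂ = 23520000 N, ΣAE = 67820000 N.
σ₂ = P·E₂/ΣAE = -57700·114000/67820000 = -96.99 MPa.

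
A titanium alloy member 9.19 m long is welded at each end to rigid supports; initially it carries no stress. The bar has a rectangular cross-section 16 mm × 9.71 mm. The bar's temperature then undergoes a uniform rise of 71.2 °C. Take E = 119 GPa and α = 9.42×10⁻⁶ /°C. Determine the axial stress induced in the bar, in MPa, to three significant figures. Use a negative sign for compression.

-79.8 MPa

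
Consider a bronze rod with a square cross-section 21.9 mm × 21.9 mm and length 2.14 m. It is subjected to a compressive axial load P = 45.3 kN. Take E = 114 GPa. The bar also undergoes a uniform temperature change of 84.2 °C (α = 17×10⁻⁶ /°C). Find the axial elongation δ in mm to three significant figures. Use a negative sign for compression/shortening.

A = 479.6 mm².
δ_mech = NL/(AE) = -45300·2140/(479.6·114000) = -1.773 mm.
δ_thermal = αLΔT = 17e-6·2140·84.2 = 3.063 mm.
δ = δ_mech + δ_thermal = 1.29 mm.

1.29 mm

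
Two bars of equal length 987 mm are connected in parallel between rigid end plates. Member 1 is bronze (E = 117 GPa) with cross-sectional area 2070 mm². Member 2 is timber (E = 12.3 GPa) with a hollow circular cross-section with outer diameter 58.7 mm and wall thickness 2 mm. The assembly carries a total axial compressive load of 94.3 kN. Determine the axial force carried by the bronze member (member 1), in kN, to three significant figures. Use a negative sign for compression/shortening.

-92.6 kN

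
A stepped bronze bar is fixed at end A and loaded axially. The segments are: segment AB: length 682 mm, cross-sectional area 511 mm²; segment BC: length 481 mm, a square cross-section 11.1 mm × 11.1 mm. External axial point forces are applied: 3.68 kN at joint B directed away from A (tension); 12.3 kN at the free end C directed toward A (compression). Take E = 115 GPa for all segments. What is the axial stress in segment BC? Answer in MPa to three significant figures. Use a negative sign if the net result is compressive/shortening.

Internal axial forces (sectioning from the free end, tension +): N_BC = -12.3 kN, N_AB = -8.62 kN.
A_BC = 123.2 mm².
σ_BC = N_BC/A_BC = -12300/123.2 = -99.83 MPa.

-99.8 MPa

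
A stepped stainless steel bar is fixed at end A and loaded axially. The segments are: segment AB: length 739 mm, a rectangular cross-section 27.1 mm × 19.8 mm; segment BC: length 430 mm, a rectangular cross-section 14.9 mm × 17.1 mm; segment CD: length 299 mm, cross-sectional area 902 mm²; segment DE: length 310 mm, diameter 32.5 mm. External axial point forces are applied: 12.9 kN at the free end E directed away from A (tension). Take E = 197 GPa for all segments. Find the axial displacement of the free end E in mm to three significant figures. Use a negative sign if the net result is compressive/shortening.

Internal axial forces (sectioning from the free end, tension +): N_DE = 12.9 kN, N_CD = 12.9 kN, N_BC = 12.9 kN, N_AB = 12.9 kN.
A_AB = 536.6 mm².
A_BC = 254.8 mm².
A_DE = 829.6 mm².
δ_AB = 12900·739/(536.6·197000) = 0.09018 mm
δ_BC = 12900·430/(254.8·197000) = 0.1105 mm
δ_CD = 12900·299/(902·197000) = 0.02171 mm
δ_DE = 12900·310/(829.6·197000) = 0.02447 mm
δ = Σδ_i = 0.2469 mm.

0.247 mm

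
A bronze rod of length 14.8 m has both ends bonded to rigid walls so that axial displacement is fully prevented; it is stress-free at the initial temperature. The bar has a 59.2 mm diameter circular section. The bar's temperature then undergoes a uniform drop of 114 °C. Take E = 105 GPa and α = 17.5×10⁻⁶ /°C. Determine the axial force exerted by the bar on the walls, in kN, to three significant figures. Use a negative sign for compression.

Free thermal expansion αLΔT = 17.5e-6 · 14800 · -114 = -29.53 mm.
The walls impose strain ε = −(-29.53)/14800 = 1.9950e-03; σ = Eε = 105000 · 1.9950e-03 = 209.5 MPa.
Wall reaction R = σ·A = 209.5·2753 = 576600 N = 576.6 kN.

577 kN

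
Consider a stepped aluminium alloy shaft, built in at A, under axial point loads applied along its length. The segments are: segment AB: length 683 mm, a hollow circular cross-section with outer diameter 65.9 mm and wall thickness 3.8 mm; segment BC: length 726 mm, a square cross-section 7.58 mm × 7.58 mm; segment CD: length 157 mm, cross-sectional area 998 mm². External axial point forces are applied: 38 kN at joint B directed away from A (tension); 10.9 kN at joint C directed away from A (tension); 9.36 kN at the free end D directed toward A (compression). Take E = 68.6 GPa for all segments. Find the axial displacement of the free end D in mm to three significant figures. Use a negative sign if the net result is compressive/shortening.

0.793 mm

Internal axial forces (sectioning from the free end, tension +): N_CD = -9.36 kN, N_BC = 1.54 kN, N_AB = 39.54 kN.
A_AB = 741.4 mm².
A_BC = 57.46 mm².
δ_AB = 39540·683/(741.4·68600) = 0.531 mm
δ_BC = 1540·726/(57.46·68600) = 0.2837 mm
δ_CD = -9360·157/(998·68600) = -0.02146 mm
δ = Σδ_i = 0.7932 mm.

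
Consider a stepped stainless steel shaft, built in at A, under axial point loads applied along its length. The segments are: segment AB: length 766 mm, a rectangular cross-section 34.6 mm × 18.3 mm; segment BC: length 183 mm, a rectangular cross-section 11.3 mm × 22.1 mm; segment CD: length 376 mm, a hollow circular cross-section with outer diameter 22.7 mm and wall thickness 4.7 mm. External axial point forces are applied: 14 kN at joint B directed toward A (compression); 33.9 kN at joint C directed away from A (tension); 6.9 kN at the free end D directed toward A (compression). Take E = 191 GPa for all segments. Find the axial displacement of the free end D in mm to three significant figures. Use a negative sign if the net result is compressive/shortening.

Internal axial forces (sectioning from the free end, tension +): N_CD = -6.9 kN, N_BC = 27 kN, N_AB = 13 kN.
A_AB = 633.2 mm².
A_BC = 249.7 mm².
A_CD = 265.8 mm².
δ_AB = 13000·766/(633.2·191000) = 0.08234 mm
δ_BC = 27000·183/(249.7·191000) = 0.1036 mm
δ_CD = -6900·376/(265.8·191000) = -0.05111 mm
δ = Σδ_i = 0.1348 mm.

0.135 mm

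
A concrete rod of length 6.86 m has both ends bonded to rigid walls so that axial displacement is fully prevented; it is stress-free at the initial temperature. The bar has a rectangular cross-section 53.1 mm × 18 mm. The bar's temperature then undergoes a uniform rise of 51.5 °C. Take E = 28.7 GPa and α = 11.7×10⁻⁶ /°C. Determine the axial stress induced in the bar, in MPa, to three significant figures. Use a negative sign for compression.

Free thermal expansion αLΔT = 11.7e-6 · 6860 · 51.5 = 4.133 mm.
The walls impose strain ε = −(4.133)/6860 = -6.0255e-04; σ = Eε = 28700 · -6.0255e-04 = -17.29 MPa.

-17.3 MPa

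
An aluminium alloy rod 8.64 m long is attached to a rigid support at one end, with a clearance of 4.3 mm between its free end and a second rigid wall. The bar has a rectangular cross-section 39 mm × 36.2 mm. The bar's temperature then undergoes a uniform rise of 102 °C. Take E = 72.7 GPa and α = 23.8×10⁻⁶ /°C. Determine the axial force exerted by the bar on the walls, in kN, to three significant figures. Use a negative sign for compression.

Free thermal expansion αLΔT = 23.8e-6 · 8640 · 102 = 20.97 mm.
The walls engage after the gap closes; constrained expansion = 20.97 − 4.3 = 16.67 mm.
The walls impose strain ε = −(16.67)/8640 = -1.9299e-03; σ = Eε = 72700 · -1.9299e-03 = -140.3 MPa.
Wall reaction R = σ·A = -140.3·1412 = -198100 N = -198.1 kN.

-198 kN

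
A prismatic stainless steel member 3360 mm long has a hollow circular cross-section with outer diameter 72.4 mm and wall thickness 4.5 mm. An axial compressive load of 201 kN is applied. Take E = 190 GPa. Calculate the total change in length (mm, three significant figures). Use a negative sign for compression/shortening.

A = 959.9 mm².
δ_mech = NL/(AE) = -201000·3360/(959.9·190000) = -3.703 mm.

-3.70 mm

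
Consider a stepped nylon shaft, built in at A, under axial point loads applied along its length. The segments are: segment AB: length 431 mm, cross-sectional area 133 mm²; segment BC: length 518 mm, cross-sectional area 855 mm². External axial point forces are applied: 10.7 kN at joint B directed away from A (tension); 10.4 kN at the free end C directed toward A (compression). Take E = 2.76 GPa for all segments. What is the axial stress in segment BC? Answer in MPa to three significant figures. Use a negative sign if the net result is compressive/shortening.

-12.2 MPa

Internal axial forces (sectioning from the free end, tension +): N_BC = -10.4 kN, N_AB = 0.3 kN.
σ_BC = N_BC/A_BC = -10400/855 = -12.16 MPa.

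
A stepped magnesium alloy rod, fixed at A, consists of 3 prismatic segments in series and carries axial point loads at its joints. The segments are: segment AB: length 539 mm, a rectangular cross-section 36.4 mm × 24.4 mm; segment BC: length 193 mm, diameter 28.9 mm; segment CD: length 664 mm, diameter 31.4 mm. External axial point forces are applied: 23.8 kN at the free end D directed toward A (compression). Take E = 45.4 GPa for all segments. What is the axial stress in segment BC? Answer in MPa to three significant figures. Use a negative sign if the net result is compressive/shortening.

Internal axial forces (sectioning from the free end, tension +): N_CD = -23.8 kN, N_BC = -23.8 kN, N_AB = -23.8 kN.
A_BC = 656 mm².
σ_BC = N_BC/A_BC = -23800/656 = -36.28 MPa.

-36.3 MPa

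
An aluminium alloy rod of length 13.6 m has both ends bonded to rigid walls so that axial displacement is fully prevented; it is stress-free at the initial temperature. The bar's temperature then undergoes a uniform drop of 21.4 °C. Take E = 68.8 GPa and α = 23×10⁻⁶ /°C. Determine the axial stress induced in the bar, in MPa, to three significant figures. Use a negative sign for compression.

33.9 MPa

Free thermal expansion αLΔT = 23e-6 · 13600 · -21.4 = -6.694 mm.
The walls impose strain ε = −(-6.694)/13600 = 4.9220e-04; σ = Eε = 68800 · 4.9220e-04 = 33.86 MPa.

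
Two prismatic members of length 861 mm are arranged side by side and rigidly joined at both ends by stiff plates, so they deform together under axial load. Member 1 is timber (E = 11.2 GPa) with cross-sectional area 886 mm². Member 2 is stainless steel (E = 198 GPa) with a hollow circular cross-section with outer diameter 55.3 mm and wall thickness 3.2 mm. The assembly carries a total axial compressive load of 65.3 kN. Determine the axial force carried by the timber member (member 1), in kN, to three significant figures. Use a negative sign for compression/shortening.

-5.70 kN

A_2 = 523.8 mm².
Equal strain + equilibrium ⇒ each member carries load in proportion to AE: A₁E₁ = 9923000 N, A₂E₂ = 103700000 N, ΣAE = 113600000 N.
F₁ = P·A₁E₁/ΣAE = -65300·9923000/113600000 = -5703 N.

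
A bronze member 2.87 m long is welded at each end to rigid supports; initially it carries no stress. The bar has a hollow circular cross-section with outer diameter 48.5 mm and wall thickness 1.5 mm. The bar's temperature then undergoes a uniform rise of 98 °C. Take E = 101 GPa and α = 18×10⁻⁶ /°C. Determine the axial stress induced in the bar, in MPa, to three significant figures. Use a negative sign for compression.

-178 MPa

Free thermal expansion αLΔT = 18e-6 · 2870 · 98 = 5.063 mm.
The walls impose strain ε = −(5.063)/2870 = -1.7640e-03; σ = Eε = 101000 · -1.7640e-03 = -178.2 MPa.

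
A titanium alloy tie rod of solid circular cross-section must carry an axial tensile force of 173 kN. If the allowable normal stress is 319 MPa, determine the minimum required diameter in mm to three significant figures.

Required area A ≥ P/σ_allow = 173000/319 = 542.3 mm².
For a solid circular section, d ≥ √(4A/π) = 26.28 mm.

26.3 mm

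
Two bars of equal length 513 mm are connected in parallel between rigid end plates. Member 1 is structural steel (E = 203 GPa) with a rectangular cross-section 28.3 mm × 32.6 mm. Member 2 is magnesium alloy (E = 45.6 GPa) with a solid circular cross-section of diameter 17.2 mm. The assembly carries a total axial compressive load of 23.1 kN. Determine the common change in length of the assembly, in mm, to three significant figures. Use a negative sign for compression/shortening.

-0.0599 mm

A_1 = 922.6 mm².
A_2 = 232.4 mm².
Equal strain + equilibrium ⇒ each member carries load in proportion to AE: A₁E₁ = 187300000 N, A₂E₂ = 10600000 N, ΣAE = 197900000 N.
δ = PL/ΣAE = -23100·513/197900000 = -0.05989 mm.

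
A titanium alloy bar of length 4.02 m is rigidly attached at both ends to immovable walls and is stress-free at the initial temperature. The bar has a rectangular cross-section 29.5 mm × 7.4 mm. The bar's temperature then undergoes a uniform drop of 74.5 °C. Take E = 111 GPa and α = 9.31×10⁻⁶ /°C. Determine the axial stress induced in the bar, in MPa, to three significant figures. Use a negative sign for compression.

77.0 MPa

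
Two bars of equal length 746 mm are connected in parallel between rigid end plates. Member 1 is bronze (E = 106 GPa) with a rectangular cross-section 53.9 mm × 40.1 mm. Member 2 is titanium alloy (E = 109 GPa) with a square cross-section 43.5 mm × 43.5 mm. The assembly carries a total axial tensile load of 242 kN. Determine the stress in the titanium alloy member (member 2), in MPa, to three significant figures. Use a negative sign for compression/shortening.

60.6 MPa

A_1 = 2161 mm².
A_2 = 1892 mm².
Equal strain + equilibrium ⇒ each member carries load in proportion to AE: A₁E₁ = 229100000 N, A₂E₂ = 206300000 N, ΣAE = 435400000 N.
σ₂ = P·E₂/ΣAE = 242000·109000/435400000 = 60.59 MPa.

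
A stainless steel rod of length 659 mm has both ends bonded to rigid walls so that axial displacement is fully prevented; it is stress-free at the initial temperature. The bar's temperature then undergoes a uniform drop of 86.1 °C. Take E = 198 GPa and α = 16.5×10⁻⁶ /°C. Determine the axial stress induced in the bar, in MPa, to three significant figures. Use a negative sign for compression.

281 MPa

Free thermal expansion αLΔT = 16.5e-6 · 659 · -86.1 = -0.9362 mm.
The walls impose strain ε = −(-0.9362)/659 = 1.4206e-03; σ = Eε = 198000 · 1.4206e-03 = 281.3 MPa.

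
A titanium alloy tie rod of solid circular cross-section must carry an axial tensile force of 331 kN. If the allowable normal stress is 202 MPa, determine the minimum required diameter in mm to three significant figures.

Required area A ≥ P/σ_allow = 331000/202 = 1639 mm².
For a solid circular section, d ≥ √(4A/π) = 45.68 mm.

45.7 mm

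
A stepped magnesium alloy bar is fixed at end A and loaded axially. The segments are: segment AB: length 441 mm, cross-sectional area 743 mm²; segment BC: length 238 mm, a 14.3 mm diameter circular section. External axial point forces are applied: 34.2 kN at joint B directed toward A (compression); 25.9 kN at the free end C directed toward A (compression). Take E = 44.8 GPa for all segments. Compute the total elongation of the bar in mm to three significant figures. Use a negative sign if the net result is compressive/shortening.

-1.65 mm

Internal axial forces (sectioning from the free end, tension +): N_BC = -25.9 kN, N_AB = -60.1 kN.
A_BC = 160.6 mm².
δ_AB = -60100·441/(743·44800) = -0.7962 mm
δ_BC = -25900·238/(160.6·44800) = -0.8567 mm
δ = Σδ_i = -1.653 mm.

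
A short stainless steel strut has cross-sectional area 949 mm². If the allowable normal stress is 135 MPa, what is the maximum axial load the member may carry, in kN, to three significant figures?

128 kN

P_max = σ_allow · A = 135 · 949 = 128100 N = 128.1 kN.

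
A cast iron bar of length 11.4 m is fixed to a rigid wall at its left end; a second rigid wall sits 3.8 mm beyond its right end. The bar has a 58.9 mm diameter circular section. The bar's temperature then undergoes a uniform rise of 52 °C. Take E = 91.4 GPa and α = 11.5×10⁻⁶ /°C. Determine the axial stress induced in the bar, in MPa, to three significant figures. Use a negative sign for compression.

Free thermal expansion αLΔT = 11.5e-6 · 11400 · 52 = 6.817 mm.
The walls engage after the gap closes; constrained expansion = 6.817 − 3.8 = 3.017 mm.
The walls impose strain ε = −(3.017)/11400 = -2.6467e-04; σ = Eε = 91400 · -2.6467e-04 = -24.19 MPa.

-24.2 MPa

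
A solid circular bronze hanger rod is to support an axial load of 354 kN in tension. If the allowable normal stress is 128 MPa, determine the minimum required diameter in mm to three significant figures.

59.3 mm

Required area A ≥ P/σ_allow = 354000/128 = 2766 mm².
For a solid circular section, d ≥ √(4A/π) = 59.34 mm.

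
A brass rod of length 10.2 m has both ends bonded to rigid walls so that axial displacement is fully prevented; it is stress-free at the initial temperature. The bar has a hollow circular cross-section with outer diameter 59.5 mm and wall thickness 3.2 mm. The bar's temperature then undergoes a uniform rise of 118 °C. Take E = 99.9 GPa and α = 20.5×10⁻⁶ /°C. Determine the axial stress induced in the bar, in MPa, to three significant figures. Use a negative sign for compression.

Free thermal expansion αLΔT = 20.5e-6 · 10200 · 118 = 24.67 mm.
The walls impose strain ε = −(24.67)/10200 = -2.4190e-03; σ = Eε = 99900 · -2.4190e-03 = -241.7 MPa.

-242 MPa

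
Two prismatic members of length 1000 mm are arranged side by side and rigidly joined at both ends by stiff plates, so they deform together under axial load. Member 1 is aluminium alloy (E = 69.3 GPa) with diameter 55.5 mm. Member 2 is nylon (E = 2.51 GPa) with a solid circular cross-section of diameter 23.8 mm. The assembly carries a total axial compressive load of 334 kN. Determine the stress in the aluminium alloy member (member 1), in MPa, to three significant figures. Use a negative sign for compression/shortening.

-137 MPa

A_1 = 2419 mm².
A_2 = 444.9 mm².
Equal strain + equilibrium ⇒ each member carries load in proportion to AE: A₁E₁ = 167700000 N, A₂E₂ = 1117000 N, ΣAE = 168800000 N.
σ₁ = P·E₁/ΣAE = -334000·69300/168800000 = -137.1 MPa.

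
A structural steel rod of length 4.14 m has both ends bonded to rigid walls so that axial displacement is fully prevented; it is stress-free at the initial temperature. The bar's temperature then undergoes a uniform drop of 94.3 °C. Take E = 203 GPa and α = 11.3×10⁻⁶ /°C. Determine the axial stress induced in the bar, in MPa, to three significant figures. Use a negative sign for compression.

Free thermal expansion αLΔT = 11.3e-6 · 4140 · -94.3 = -4.412 mm.
The walls impose strain ε = −(-4.412)/4140 = 1.0656e-03; σ = Eε = 203000 · 1.0656e-03 = 216.3 MPa.

216 MPa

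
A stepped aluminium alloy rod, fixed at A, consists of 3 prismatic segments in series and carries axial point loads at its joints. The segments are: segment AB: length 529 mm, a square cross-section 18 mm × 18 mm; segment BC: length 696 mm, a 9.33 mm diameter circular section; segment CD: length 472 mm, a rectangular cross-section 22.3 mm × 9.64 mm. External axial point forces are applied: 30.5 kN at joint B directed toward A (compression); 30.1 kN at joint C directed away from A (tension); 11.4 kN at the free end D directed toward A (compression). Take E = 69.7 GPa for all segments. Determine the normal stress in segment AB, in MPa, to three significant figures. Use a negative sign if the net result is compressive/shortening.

Internal axial forces (sectioning from the free end, tension +): N_CD = -11.4 kN, N_BC = 18.7 kN, N_AB = -11.8 kN.
A_AB = 324 mm².
σ_AB = N_AB/A_AB = -11800/324 = -36.42 MPa.

-36.4 MPa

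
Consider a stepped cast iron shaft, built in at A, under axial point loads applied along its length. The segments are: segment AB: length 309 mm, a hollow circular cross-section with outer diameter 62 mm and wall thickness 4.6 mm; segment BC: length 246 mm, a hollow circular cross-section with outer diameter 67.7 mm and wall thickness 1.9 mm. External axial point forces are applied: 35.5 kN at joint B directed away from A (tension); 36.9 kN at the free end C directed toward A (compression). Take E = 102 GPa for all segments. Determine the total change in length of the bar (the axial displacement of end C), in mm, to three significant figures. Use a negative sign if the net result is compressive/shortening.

Internal axial forces (sectioning from the free end, tension +): N_BC = -36.9 kN, N_AB = -1.4 kN.
A_AB = 829.5 mm².
A_BC = 392.8 mm².
δ_AB = -1400·309/(829.5·102000) = -0.005113 mm
δ_BC = -36900·246/(392.8·102000) = -0.2266 mm
δ = Σδ_i = -0.2317 mm.

-0.232 mm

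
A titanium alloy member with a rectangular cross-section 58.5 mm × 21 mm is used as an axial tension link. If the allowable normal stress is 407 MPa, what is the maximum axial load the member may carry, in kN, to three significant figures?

A = 1228 mm².
P_max = σ_allow · A = 407 · 1228 = 500000 N = 500 kN.

500 kN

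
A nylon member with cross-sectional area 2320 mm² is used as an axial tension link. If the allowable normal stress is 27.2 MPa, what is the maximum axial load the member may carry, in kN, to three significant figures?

63.1 kN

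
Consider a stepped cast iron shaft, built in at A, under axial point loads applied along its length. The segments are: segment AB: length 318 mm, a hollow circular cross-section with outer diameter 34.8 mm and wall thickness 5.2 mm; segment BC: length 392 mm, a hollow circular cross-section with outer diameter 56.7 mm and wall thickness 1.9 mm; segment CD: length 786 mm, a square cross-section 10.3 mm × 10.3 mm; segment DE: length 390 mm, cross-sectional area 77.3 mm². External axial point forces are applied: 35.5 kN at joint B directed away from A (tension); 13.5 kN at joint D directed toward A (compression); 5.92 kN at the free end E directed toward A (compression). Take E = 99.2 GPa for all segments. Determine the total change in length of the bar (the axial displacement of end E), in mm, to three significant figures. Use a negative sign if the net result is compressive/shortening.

-1.88 mm

Internal axial forces (sectioning from the free end, tension +): N_DE = -5.92 kN, N_CD = -19.42 kN, N_BC = -19.42 kN, N_AB = 16.08 kN.
A_AB = 483.6 mm².
A_BC = 327.1 mm².
A_CD = 106.1 mm².
δ_AB = 16080·318/(483.6·99200) = 0.1066 mm
δ_BC = -19420·392/(327.1·99200) = -0.2346 mm
δ_CD = -19420·786/(106.1·99200) = -1.45 mm
δ_DE = -5920·390/(77.3·99200) = -0.3011 mm
δ = Σδ_i = -1.879 mm.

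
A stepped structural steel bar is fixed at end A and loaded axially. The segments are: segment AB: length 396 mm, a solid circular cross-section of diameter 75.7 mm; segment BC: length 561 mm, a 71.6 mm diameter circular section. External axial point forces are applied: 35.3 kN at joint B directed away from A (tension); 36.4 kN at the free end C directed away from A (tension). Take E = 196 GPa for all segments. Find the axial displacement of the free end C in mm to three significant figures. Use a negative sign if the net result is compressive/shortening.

0.0581 mm

Internal axial forces (sectioning from the free end, tension +): N_BC = 36.4 kN, N_AB = 71.7 kN.
A_AB = 4501 mm².
A_BC = 4026 mm².
δ_AB = 71700·396/(4501·196000) = 0.03219 mm
δ_BC = 36400·561/(4026·196000) = 0.02588 mm
δ = Σδ_i = 0.05806 mm.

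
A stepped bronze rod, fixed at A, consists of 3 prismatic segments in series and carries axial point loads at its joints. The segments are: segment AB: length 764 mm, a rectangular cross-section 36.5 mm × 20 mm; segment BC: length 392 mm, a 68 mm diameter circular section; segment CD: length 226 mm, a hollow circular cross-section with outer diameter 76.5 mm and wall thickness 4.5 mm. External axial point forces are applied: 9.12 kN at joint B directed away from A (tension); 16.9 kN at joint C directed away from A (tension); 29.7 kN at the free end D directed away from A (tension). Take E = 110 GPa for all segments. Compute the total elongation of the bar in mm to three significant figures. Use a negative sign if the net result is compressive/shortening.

0.636 mm

Internal axial forces (sectioning from the free end, tension +): N_CD = 29.7 kN, N_BC = 46.6 kN, N_AB = 55.72 kN.
A_AB = 730 mm².
A_BC = 3632 mm².
A_CD = 1018 mm².
δ_AB = 55720·764/(730·110000) = 0.5301 mm
δ_BC = 46600·392/(3632·110000) = 0.04573 mm
δ_CD = 29700·226/(1018·110000) = 0.05995 mm
δ = Σδ_i = 0.6358 mm.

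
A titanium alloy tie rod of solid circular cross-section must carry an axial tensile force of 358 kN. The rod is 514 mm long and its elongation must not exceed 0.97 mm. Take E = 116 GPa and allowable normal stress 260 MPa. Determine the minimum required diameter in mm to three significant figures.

45.6 mm

Required area A ≥ P/σ_allow = 358000/260 = 1377 mm².
For a solid circular section, d ≥ √(4A/π) = 41.87 mm.
Elongation limit: A ≥ PL/(Eδ_allow) = 358000·514/(116000·0.97) = 1635 mm² ⇒ d ≥ 45.63 mm.
The elongation limit governs.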